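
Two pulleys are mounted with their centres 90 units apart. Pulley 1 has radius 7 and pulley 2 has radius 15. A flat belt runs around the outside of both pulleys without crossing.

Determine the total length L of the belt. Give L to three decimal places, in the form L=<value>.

open belt: β = asin((r2−r1)/C) = asin(8/90) = 5.0997°
wrap1 = π − 2β = 169.8006°
wrap2 = π + 2β = 190.1994°
tangent length = C·cosβ = 89.6437
L = r1·wrap1 + r2·wrap2 + 2·C·cosβ = 7·2.9636 + 15·3.3196 + 2·89.6437 = 249.8266

L=249.827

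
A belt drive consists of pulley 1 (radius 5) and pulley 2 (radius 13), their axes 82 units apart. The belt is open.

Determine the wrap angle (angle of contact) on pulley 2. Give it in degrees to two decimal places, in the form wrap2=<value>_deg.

wrap2=191.20_deg

open belt: β = asin((r2−r1)/C) = asin(8/82) = 5.5987°
wrap1 = π − 2β = 168.8025°
wrap2 = π + 2β = 191.1975°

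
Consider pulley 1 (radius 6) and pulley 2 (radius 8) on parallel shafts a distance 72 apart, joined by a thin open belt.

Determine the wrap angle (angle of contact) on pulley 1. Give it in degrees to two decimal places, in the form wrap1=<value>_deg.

wrap1=176.82_deg

open belt: β = asin((r2−r1)/C) = asin(2/72) = 1.5918°
wrap1 = π − 2β = 176.8165°
wrap2 = π + 2β = 183.1835°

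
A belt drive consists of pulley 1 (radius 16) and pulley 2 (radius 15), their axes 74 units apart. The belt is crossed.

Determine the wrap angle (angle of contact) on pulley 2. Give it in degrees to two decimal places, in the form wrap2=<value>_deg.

wrap2=229.53_deg

crossed belt: β = asin((r1+r2)/C) = asin(31/74) = 24.7664°
wrap1 = wrap2 = π + 2β = 229.5327°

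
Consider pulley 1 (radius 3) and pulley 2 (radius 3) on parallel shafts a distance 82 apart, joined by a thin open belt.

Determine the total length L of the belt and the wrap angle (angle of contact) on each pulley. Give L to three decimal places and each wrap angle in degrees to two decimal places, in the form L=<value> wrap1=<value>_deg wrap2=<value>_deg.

open belt: β = asin((r2−r1)/C) = asin(0/82) = 0.0000°
wrap1 = π − 2β = 180.0000°
wrap2 = π + 2β = 180.0000°
tangent length = C·cosβ = 82.0000
L = r1·wrap1 + r2·wrap2 + 2·C·cosβ = 3·3.1416 + 3·3.1416 + 2·82.0000 = 182.8496

L=182.850 wrap1=180.00_deg wrap2=180.00_deg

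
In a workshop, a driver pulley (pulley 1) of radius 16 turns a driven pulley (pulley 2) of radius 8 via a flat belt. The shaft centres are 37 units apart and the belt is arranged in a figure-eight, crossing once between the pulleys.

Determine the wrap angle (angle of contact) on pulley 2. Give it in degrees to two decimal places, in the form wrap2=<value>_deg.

wrap2=260.88_deg

crossed belt: β = asin((r1+r2)/C) = asin(24/37) = 40.4398°
wrap1 = wrap2 = π + 2β = 260.8796°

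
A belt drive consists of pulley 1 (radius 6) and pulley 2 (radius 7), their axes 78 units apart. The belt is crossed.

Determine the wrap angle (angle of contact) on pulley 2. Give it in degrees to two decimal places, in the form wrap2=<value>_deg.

wrap2=199.19_deg

crossed belt: β = asin((r1+r2)/C) = asin(13/78) = 9.5941°
wrap1 = wrap2 = π + 2β = 199.1881°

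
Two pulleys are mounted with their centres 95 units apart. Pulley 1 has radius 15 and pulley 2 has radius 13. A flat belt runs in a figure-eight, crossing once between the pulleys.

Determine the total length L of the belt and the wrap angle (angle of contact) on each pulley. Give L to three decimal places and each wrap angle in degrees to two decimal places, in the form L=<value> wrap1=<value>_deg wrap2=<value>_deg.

L=286.279 wrap1=214.28_deg wrap2=214.28_deg

crossed belt: β = asin((r1+r2)/C) = asin(28/95) = 17.1418°
wrap1 = wrap2 = π + 2β = 214.2835°
tangent length = C·cosβ = 90.7800
L = (r1+r2)·wrap + 2·C·cosβ = 28·3.7400 + 2·90.7800 = 286.2786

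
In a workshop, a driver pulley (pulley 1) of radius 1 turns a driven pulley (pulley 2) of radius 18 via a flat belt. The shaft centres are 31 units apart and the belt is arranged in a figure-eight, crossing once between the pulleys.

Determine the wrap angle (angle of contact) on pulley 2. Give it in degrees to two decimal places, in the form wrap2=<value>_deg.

crossed belt: β = asin((r1+r2)/C) = asin(19/31) = 37.7997°
wrap1 = wrap2 = π + 2β = 255.5994°

wrap2=255.60_deg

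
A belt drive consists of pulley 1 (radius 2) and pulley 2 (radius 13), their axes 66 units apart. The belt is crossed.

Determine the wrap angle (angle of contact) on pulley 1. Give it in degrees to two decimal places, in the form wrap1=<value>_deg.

crossed belt: β = asin((r1+r2)/C) = asin(15/66) = 13.1366°
wrap1 = wrap2 = π + 2β = 206.2731°

wrap1=206.27_deg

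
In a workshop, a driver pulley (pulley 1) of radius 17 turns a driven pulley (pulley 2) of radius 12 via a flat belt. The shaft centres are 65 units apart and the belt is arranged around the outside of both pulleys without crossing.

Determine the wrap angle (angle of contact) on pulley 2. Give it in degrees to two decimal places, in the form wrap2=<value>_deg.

open belt: β = asin((r2−r1)/C) = asin(-5/65) = -4.4117°
wrap1 = π − 2β = 188.8235°
wrap2 = π + 2β = 171.1765°

wrap2=171.18_deg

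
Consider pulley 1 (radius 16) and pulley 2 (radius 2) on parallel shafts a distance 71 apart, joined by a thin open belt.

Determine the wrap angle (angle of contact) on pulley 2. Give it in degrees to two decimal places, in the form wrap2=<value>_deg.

wrap2=157.26_deg

open belt: β = asin((r2−r1)/C) = asin(-14/71) = -11.3723°
wrap1 = π − 2β = 202.7446°
wrap2 = π + 2β = 157.2554°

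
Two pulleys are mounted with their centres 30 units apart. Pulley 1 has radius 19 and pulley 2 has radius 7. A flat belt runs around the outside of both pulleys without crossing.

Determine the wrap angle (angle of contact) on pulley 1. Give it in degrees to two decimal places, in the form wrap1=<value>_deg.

open belt: β = asin((r2−r1)/C) = asin(-12/30) = -23.5782°
wrap1 = π − 2β = 227.1564°
wrap2 = π + 2β = 132.8436°

wrap1=227.16_deg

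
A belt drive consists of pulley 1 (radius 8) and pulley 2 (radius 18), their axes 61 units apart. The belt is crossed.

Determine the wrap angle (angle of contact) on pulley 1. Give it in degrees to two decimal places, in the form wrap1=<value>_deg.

crossed belt: β = asin((r1+r2)/C) = asin(26/61) = 25.2285°
wrap1 = wrap2 = π + 2β = 230.4570°

wrap1=230.46_deg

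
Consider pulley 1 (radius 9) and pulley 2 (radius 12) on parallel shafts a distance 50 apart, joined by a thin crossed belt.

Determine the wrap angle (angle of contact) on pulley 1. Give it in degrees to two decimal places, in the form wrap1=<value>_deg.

crossed belt: β = asin((r1+r2)/C) = asin(21/50) = 24.8346°
wrap1 = wrap2 = π + 2β = 229.6692°

wrap1=229.67_deg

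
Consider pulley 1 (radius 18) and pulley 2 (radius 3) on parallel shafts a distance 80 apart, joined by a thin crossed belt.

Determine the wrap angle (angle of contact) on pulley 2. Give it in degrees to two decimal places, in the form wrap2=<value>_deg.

wrap2=210.44_deg

crossed belt: β = asin((r1+r2)/C) = asin(21/80) = 15.2185°
wrap1 = wrap2 = π + 2β = 210.4369°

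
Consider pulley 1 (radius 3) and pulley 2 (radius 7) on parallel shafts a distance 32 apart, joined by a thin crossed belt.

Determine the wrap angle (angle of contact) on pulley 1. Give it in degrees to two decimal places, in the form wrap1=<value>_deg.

wrap1=216.42_deg

crossed belt: β = asin((r1+r2)/C) = asin(10/32) = 18.2100°
wrap1 = wrap2 = π + 2β = 216.4199°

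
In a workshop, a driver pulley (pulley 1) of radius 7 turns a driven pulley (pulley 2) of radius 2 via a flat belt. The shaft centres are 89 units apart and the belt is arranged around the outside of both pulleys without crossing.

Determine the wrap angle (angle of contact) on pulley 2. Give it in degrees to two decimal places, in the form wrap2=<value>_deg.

wrap2=173.56_deg

open belt: β = asin((r2−r1)/C) = asin(-5/89) = -3.2206°
wrap1 = π − 2β = 186.4411°
wrap2 = π + 2β = 173.5589°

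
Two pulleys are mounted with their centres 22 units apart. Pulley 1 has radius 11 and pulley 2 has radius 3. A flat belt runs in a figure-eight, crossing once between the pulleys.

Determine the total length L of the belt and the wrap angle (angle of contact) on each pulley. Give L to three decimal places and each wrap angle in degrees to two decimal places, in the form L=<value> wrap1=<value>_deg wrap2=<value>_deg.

crossed belt: β = asin((r1+r2)/C) = asin(14/22) = 39.5212°
wrap1 = wrap2 = π + 2β = 259.0424°
tangent length = C·cosβ = 16.9706
L = (r1+r2)·wrap + 2·C·cosβ = 14·4.5211 + 2·16.9706 = 97.2371

L=97.237 wrap1=259.04_deg wrap2=259.04_deg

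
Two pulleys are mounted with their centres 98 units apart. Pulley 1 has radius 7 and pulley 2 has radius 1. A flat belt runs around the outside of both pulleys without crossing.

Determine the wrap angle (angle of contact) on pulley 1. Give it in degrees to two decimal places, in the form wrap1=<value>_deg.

wrap1=187.02_deg

open belt: β = asin((r2−r1)/C) = asin(-6/98) = -3.5101°
wrap1 = π − 2β = 187.0202°
wrap2 = π + 2β = 172.9798°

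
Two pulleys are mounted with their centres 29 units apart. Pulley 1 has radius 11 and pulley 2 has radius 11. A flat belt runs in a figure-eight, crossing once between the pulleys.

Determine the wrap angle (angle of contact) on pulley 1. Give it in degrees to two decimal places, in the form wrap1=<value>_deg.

wrap1=278.69_deg

crossed belt: β = asin((r1+r2)/C) = asin(22/29) = 49.3428°
wrap1 = wrap2 = π + 2β = 278.6855°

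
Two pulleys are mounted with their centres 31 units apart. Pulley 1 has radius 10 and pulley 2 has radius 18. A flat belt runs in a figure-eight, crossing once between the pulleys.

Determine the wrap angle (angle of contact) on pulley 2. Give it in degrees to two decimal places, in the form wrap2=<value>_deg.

wrap2=309.17_deg

crossed belt: β = asin((r1+r2)/C) = asin(28/31) = 64.5854°
wrap1 = wrap2 = π + 2β = 309.1708°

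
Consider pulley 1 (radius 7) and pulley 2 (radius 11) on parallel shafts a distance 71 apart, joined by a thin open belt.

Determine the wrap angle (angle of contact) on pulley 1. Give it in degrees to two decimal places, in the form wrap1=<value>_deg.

wrap1=173.54_deg

open belt: β = asin((r2−r1)/C) = asin(4/71) = 3.2296°
wrap1 = π − 2β = 173.5407°
wrap2 = π + 2β = 186.4593°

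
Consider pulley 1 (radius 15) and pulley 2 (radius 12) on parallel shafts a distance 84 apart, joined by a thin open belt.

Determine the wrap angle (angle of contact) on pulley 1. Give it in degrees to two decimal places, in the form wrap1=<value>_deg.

open belt: β = asin((r2−r1)/C) = asin(-3/84) = -2.0467°
wrap1 = π − 2β = 184.0934°
wrap2 = π + 2β = 175.9066°

wrap1=184.09_deg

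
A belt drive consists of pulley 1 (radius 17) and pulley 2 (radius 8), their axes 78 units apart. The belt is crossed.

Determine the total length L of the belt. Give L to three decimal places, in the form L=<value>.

L=242.623

crossed belt: β = asin((r1+r2)/C) = asin(25/78) = 18.6939°
wrap1 = wrap2 = π + 2β = 217.3879°
tangent length = C·cosβ = 73.8850
L = (r1+r2)·wrap + 2·C·cosβ = 25·3.7941 + 2·73.8850 = 242.6234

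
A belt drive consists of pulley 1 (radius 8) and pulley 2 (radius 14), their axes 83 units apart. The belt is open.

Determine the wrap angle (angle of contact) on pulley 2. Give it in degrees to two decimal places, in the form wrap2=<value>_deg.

open belt: β = asin((r2−r1)/C) = asin(6/83) = 4.1455°
wrap1 = π − 2β = 171.7090°
wrap2 = π + 2β = 188.2910°

wrap2=188.29_deg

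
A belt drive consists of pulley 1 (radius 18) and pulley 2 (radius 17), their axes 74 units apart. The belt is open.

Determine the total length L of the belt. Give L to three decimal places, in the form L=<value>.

open belt: β = asin((r2−r1)/C) = asin(-1/74) = -0.7743°
wrap1 = π − 2β = 181.5486°
wrap2 = π + 2β = 178.4514°
tangent length = C·cosβ = 73.9932
L = r1·wrap1 + r2·wrap2 + 2·C·cosβ = 18·3.1686 + 17·3.1146 + 2·73.9932 = 257.9693

L=257.969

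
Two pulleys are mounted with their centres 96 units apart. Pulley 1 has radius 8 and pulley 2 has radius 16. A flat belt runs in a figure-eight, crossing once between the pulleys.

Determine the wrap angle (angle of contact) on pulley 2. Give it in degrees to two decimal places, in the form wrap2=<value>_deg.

wrap2=208.96_deg

crossed belt: β = asin((r1+r2)/C) = asin(24/96) = 14.4775°
wrap1 = wrap2 = π + 2β = 208.9550°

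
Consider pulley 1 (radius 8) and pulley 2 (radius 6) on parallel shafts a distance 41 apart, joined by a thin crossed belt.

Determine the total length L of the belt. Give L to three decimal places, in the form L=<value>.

L=130.811

crossed belt: β = asin((r1+r2)/C) = asin(14/41) = 19.9661°
wrap1 = wrap2 = π + 2β = 219.9321°
tangent length = C·cosβ = 38.5357
L = (r1+r2)·wrap + 2·C·cosβ = 14·3.8385 + 2·38.5357 = 130.8109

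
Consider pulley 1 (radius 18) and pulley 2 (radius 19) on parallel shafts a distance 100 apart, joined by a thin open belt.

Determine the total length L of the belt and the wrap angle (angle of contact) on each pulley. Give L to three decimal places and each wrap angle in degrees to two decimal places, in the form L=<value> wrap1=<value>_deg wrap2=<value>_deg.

L=316.249 wrap1=178.85_deg wrap2=181.15_deg

open belt: β = asin((r2−r1)/C) = asin(1/100) = 0.5730°
wrap1 = π − 2β = 178.8541°
wrap2 = π + 2β = 181.1459°
tangent length = C·cosβ = 99.9950
L = r1·wrap1 + r2·wrap2 + 2·C·cosβ = 18·3.1216 + 19·3.1616 + 2·99.9950 = 316.2489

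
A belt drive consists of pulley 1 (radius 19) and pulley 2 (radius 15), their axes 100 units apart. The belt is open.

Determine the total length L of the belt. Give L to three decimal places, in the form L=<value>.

open belt: β = asin((r2−r1)/C) = asin(-4/100) = -2.2924°
wrap1 = π − 2β = 184.5849°
wrap2 = π + 2β = 175.4151°
tangent length = C·cosβ = 99.9200
L = r1·wrap1 + r2·wrap2 + 2·C·cosβ = 19·3.2216 + 15·3.0616 + 2·99.9200 = 306.9742

L=306.974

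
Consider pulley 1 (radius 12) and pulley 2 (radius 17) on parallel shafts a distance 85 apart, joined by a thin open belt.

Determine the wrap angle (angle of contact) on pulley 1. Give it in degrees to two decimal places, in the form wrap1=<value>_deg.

wrap1=173.26_deg

open belt: β = asin((r2−r1)/C) = asin(5/85) = 3.3723°
wrap1 = π − 2β = 173.2554°
wrap2 = π + 2β = 186.7446°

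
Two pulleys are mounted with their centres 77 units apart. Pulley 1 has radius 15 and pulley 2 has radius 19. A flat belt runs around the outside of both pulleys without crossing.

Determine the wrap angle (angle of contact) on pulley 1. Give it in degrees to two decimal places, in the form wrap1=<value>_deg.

open belt: β = asin((r2−r1)/C) = asin(4/77) = 2.9777°
wrap1 = π − 2β = 174.0445°
wrap2 = π + 2β = 185.9555°

wrap1=174.04_deg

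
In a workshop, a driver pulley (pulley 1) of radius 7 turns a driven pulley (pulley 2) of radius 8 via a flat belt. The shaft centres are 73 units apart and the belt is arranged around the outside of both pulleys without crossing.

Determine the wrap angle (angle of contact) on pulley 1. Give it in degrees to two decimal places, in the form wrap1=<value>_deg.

wrap1=178.43_deg

open belt: β = asin((r2−r1)/C) = asin(1/73) = 0.7849°
wrap1 = π − 2β = 178.4302°
wrap2 = π + 2β = 181.5698°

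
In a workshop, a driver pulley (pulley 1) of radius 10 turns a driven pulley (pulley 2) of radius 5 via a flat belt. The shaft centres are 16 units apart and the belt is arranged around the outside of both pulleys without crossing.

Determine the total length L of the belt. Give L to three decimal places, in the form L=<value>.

open belt: β = asin((r2−r1)/C) = asin(-5/16) = -18.2100°
wrap1 = π − 2β = 216.4199°
wrap2 = π + 2β = 143.5801°
tangent length = C·cosβ = 15.1987
L = r1·wrap1 + r2·wrap2 + 2·C·cosβ = 10·3.7772 + 5·2.5059 + 2·15.1987 = 80.6995

L=80.699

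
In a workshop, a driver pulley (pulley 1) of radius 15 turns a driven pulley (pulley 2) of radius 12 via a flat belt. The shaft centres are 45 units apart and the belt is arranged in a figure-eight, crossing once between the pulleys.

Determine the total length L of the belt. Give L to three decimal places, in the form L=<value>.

L=191.572

crossed belt: β = asin((r1+r2)/C) = asin(27/45) = 36.8699°
wrap1 = wrap2 = π + 2β = 253.7398°
tangent length = C·cosβ = 36.0000
L = (r1+r2)·wrap + 2·C·cosβ = 27·4.4286 + 2·36.0000 = 191.5721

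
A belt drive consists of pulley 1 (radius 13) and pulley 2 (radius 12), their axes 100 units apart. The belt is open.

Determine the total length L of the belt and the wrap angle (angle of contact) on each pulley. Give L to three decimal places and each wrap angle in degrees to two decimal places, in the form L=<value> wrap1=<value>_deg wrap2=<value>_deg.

L=278.550 wrap1=181.15_deg wrap2=178.85_deg

open belt: β = asin((r2−r1)/C) = asin(-1/100) = -0.5730°
wrap1 = π − 2β = 181.1459°
wrap2 = π + 2β = 178.8541°
tangent length = C·cosβ = 99.9950
L = r1·wrap1 + r2·wrap2 + 2·C·cosβ = 13·3.1616 + 12·3.1216 + 2·99.9950 = 278.5498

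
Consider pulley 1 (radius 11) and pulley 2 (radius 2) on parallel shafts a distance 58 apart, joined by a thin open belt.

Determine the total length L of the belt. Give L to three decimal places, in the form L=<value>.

open belt: β = asin((r2−r1)/C) = asin(-9/58) = -8.9268°
wrap1 = π − 2β = 197.8536°
wrap2 = π + 2β = 162.1464°
tangent length = C·cosβ = 57.2975
L = r1·wrap1 + r2·wrap2 + 2·C·cosβ = 11·3.4532 + 2·2.8300 + 2·57.2975 = 158.2401

L=158.240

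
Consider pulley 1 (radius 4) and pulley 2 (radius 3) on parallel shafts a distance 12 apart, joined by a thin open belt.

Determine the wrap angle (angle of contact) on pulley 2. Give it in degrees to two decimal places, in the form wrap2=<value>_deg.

open belt: β = asin((r2−r1)/C) = asin(-1/12) = -4.7802°
wrap1 = π − 2β = 189.5604°
wrap2 = π + 2β = 170.4396°

wrap2=170.44_deg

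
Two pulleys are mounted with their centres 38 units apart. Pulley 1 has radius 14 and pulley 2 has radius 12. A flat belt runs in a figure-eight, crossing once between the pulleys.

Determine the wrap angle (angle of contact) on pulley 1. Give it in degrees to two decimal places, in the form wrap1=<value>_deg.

crossed belt: β = asin((r1+r2)/C) = asin(26/38) = 43.1736°
wrap1 = wrap2 = π + 2β = 266.3471°

wrap1=266.35_deg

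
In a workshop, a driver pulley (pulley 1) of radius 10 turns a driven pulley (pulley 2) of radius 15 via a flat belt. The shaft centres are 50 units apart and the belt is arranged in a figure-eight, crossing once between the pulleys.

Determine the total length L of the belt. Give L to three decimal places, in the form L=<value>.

crossed belt: β = asin((r1+r2)/C) = asin(25/50) = 30.0000°
wrap1 = wrap2 = π + 2β = 240.0000°
tangent length = C·cosβ = 43.3013
L = (r1+r2)·wrap + 2·C·cosβ = 25·4.1888 + 2·43.3013 = 191.3223

L=191.322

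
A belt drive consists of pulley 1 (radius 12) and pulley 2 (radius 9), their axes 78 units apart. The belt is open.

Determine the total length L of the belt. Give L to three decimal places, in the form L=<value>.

L=222.089

open belt: β = asin((r2−r1)/C) = asin(-3/78) = -2.2042°
wrap1 = π − 2β = 184.4085°
wrap2 = π + 2β = 175.5915°
tangent length = C·cosβ = 77.9423
L = r1·wrap1 + r2·wrap2 + 2·C·cosβ = 12·3.2185 + 9·3.0647 + 2·77.9423 = 222.0888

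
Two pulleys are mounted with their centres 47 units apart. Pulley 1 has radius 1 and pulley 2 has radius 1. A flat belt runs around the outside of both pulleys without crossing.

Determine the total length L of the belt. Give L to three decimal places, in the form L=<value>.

L=100.283

open belt: β = asin((r2−r1)/C) = asin(0/47) = 0.0000°
wrap1 = π − 2β = 180.0000°
wrap2 = π + 2β = 180.0000°
tangent length = C·cosβ = 47.0000
L = r1·wrap1 + r2·wrap2 + 2·C·cosβ = 1·3.1416 + 1·3.1416 + 2·47.0000 = 100.2832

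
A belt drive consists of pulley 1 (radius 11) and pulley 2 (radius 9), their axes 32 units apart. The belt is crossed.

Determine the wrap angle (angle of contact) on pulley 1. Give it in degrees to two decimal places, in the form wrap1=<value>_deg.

crossed belt: β = asin((r1+r2)/C) = asin(20/32) = 38.6822°
wrap1 = wrap2 = π + 2β = 257.3644°

wrap1=257.36_deg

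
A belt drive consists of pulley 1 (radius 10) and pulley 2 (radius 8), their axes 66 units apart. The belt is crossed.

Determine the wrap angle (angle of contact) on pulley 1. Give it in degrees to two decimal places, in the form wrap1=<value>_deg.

wrap1=211.65_deg

crossed belt: β = asin((r1+r2)/C) = asin(18/66) = 15.8266°
wrap1 = wrap2 = π + 2β = 211.6532°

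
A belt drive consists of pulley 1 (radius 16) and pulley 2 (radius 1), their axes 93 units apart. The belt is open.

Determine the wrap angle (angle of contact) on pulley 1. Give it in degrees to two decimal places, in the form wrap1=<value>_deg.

open belt: β = asin((r2−r1)/C) = asin(-15/93) = -9.2818°
wrap1 = π − 2β = 198.5636°
wrap2 = π + 2β = 161.4364°

wrap1=198.56_deg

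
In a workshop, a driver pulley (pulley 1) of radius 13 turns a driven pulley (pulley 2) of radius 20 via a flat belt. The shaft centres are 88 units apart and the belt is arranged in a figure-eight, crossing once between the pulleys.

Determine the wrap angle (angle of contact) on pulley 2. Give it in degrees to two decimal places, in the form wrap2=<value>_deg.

crossed belt: β = asin((r1+r2)/C) = asin(33/88) = 22.0243°
wrap1 = wrap2 = π + 2β = 224.0486°

wrap2=224.05_deg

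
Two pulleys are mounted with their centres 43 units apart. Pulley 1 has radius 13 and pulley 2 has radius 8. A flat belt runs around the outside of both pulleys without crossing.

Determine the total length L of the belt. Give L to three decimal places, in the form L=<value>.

L=152.555

open belt: β = asin((r2−r1)/C) = asin(-5/43) = -6.6774°
wrap1 = π − 2β = 193.3548°
wrap2 = π + 2β = 166.6452°
tangent length = C·cosβ = 42.7083
L = r1·wrap1 + r2·wrap2 + 2·C·cosβ = 13·3.3747 + 8·2.9085 + 2·42.7083 = 152.5555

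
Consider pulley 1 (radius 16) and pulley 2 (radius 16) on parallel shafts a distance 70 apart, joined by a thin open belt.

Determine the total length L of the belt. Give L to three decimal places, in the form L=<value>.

L=240.531

open belt: β = asin((r2−r1)/C) = asin(0/70) = 0.0000°
wrap1 = π − 2β = 180.0000°
wrap2 = π + 2β = 180.0000°
tangent length = C·cosβ = 70.0000
L = r1·wrap1 + r2·wrap2 + 2·C·cosβ = 16·3.1416 + 16·3.1416 + 2·70.0000 = 240.5310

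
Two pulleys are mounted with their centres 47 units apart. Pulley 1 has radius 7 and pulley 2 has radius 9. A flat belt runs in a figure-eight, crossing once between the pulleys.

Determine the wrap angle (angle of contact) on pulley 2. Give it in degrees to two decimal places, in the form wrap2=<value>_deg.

wrap2=219.81_deg

crossed belt: β = asin((r1+r2)/C) = asin(16/47) = 19.9028°
wrap1 = wrap2 = π + 2β = 219.8056°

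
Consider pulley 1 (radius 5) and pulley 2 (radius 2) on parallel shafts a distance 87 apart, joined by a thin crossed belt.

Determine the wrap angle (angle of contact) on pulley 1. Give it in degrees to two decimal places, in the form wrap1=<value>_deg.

crossed belt: β = asin((r1+r2)/C) = asin(7/87) = 4.6150°
wrap1 = wrap2 = π + 2β = 189.2300°

wrap1=189.23_deg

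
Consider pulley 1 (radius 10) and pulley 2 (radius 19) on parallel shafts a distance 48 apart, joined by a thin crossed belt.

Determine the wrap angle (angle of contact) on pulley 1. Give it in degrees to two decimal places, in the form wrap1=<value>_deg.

crossed belt: β = asin((r1+r2)/C) = asin(29/48) = 37.1689°
wrap1 = wrap2 = π + 2β = 254.3378°

wrap1=254.34_deg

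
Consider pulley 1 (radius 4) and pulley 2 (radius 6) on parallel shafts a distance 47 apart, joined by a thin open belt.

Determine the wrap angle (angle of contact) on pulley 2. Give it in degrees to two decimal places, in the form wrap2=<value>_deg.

wrap2=184.88_deg

open belt: β = asin((r2−r1)/C) = asin(2/47) = 2.4389°
wrap1 = π − 2β = 175.1223°
wrap2 = π + 2β = 184.8777°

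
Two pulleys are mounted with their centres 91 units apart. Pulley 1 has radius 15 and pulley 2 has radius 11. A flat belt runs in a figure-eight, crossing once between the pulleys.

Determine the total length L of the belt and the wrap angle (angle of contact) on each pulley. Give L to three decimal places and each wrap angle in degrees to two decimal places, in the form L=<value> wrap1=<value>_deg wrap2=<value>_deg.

L=271.162 wrap1=213.20_deg wrap2=213.20_deg

crossed belt: β = asin((r1+r2)/C) = asin(26/91) = 16.6015°
wrap1 = wrap2 = π + 2β = 213.2031°
tangent length = C·cosβ = 87.2067
L = (r1+r2)·wrap + 2·C·cosβ = 26·3.7211 + 2·87.2067 = 271.1618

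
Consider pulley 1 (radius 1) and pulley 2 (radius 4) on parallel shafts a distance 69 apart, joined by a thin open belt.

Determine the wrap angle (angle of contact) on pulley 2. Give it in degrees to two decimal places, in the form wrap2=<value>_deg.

wrap2=184.98_deg

open belt: β = asin((r2−r1)/C) = asin(3/69) = 2.4919°
wrap1 = π − 2β = 175.0162°
wrap2 = π + 2β = 184.9838°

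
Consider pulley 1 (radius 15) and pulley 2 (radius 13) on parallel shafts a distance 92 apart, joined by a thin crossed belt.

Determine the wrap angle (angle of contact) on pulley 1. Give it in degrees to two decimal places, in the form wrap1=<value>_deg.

crossed belt: β = asin((r1+r2)/C) = asin(28/92) = 17.7189°
wrap1 = wrap2 = π + 2β = 215.4379°

wrap1=215.44_deg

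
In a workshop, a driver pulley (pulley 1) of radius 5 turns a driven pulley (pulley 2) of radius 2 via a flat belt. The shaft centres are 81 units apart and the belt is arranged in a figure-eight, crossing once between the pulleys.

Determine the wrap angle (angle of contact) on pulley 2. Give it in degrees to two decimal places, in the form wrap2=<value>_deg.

wrap2=189.92_deg

crossed belt: β = asin((r1+r2)/C) = asin(7/81) = 4.9577°
wrap1 = wrap2 = π + 2β = 189.9153°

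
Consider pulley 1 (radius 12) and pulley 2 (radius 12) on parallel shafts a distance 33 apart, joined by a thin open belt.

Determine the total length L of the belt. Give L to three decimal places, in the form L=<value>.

L=141.398

open belt: β = asin((r2−r1)/C) = asin(0/33) = 0.0000°
wrap1 = π − 2β = 180.0000°
wrap2 = π + 2β = 180.0000°
tangent length = C·cosβ = 33.0000
L = r1·wrap1 + r2·wrap2 + 2·C·cosβ = 12·3.1416 + 12·3.1416 + 2·33.0000 = 141.3982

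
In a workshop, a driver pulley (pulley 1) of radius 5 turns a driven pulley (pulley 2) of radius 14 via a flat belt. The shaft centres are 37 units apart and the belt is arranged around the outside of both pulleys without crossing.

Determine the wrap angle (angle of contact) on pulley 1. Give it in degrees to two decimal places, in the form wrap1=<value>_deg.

wrap1=151.84_deg

open belt: β = asin((r2−r1)/C) = asin(9/37) = 14.0780°
wrap1 = π − 2β = 151.8439°
wrap2 = π + 2β = 208.1561°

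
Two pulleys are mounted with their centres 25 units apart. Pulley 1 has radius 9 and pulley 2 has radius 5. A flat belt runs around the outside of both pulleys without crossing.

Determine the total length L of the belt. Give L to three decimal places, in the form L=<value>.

open belt: β = asin((r2−r1)/C) = asin(-4/25) = -9.2069°
wrap1 = π − 2β = 198.4138°
wrap2 = π + 2β = 161.5862°
tangent length = C·cosβ = 24.6779
L = r1·wrap1 + r2·wrap2 + 2·C·cosβ = 9·3.4630 + 5·2.8202 + 2·24.6779 = 94.6237

L=94.624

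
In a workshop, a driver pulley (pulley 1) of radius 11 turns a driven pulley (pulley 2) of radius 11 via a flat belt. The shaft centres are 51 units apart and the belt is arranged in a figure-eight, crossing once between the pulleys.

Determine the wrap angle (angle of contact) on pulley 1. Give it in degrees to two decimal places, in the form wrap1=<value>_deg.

wrap1=231.11_deg

crossed belt: β = asin((r1+r2)/C) = asin(22/51) = 25.5547°
wrap1 = wrap2 = π + 2β = 231.1094°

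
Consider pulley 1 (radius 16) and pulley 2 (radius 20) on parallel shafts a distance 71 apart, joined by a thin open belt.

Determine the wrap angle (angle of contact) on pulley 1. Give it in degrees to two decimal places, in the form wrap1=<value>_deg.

open belt: β = asin((r2−r1)/C) = asin(4/71) = 3.2296°
wrap1 = π − 2β = 173.5407°
wrap2 = π + 2β = 186.4593°

wrap1=173.54_deg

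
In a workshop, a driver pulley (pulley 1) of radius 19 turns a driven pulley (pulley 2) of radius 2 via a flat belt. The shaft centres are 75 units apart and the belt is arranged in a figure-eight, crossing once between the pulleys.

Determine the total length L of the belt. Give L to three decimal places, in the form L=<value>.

crossed belt: β = asin((r1+r2)/C) = asin(21/75) = 16.2602°
wrap1 = wrap2 = π + 2β = 212.5204°
tangent length = C·cosβ = 72.0000
L = (r1+r2)·wrap + 2·C·cosβ = 21·3.7092 + 2·72.0000 = 221.8928

L=221.893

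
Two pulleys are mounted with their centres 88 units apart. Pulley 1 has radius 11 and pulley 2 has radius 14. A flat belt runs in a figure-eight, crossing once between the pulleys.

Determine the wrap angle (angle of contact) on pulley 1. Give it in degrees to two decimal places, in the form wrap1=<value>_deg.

crossed belt: β = asin((r1+r2)/C) = asin(25/88) = 16.5045°
wrap1 = wrap2 = π + 2β = 213.0090°

wrap1=213.01_deg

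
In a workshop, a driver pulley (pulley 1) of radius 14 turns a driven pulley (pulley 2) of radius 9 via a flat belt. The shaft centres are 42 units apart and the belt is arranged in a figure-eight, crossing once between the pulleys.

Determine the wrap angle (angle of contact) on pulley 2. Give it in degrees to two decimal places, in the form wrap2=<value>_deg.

wrap2=246.41_deg

crossed belt: β = asin((r1+r2)/C) = asin(23/42) = 33.2038°
wrap1 = wrap2 = π + 2β = 246.4076°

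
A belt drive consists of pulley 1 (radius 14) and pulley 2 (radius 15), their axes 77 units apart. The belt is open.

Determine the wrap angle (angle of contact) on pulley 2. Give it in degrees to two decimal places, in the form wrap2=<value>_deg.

open belt: β = asin((r2−r1)/C) = asin(1/77) = 0.7441°
wrap1 = π − 2β = 178.5118°
wrap2 = π + 2β = 181.4882°

wrap2=181.49_deg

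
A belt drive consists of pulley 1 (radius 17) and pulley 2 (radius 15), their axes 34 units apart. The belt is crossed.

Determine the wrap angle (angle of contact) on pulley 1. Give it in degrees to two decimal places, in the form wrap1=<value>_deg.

wrap1=320.50_deg

crossed belt: β = asin((r1+r2)/C) = asin(32/34) = 70.2501°
wrap1 = wrap2 = π + 2β = 320.5002°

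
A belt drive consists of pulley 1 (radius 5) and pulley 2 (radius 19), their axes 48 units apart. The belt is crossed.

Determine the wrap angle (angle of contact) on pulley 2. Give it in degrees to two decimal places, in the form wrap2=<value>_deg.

crossed belt: β = asin((r1+r2)/C) = asin(24/48) = 30.0000°
wrap1 = wrap2 = π + 2β = 240.0000°

wrap2=240.00_deg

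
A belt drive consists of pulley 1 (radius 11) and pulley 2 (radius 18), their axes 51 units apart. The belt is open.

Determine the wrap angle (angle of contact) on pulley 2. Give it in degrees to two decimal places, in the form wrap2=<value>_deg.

open belt: β = asin((r2−r1)/C) = asin(7/51) = 7.8890°
wrap1 = π − 2β = 164.2219°
wrap2 = π + 2β = 195.7781°

wrap2=195.78_deg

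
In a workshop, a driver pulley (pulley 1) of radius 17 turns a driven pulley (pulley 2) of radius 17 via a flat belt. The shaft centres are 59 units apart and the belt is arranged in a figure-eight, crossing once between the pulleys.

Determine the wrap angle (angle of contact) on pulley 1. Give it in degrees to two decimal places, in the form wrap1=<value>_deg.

crossed belt: β = asin((r1+r2)/C) = asin(34/59) = 35.1887°
wrap1 = wrap2 = π + 2β = 250.3774°

wrap1=250.38_deg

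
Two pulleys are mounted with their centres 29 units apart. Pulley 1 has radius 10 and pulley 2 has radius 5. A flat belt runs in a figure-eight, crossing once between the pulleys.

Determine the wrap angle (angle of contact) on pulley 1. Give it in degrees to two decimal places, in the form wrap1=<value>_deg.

crossed belt: β = asin((r1+r2)/C) = asin(15/29) = 31.1474°
wrap1 = wrap2 = π + 2β = 242.2948°

wrap1=242.29_deg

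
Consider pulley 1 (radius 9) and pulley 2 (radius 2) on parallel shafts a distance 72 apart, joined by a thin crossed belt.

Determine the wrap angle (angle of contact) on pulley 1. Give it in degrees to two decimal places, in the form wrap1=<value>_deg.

wrap1=197.58_deg

crossed belt: β = asin((r1+r2)/C) = asin(11/72) = 8.7879°
wrap1 = wrap2 = π + 2β = 197.5759°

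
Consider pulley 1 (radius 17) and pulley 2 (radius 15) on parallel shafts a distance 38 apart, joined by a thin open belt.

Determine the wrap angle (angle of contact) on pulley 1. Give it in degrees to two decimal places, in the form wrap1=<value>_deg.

wrap1=186.03_deg

open belt: β = asin((r2−r1)/C) = asin(-2/38) = -3.0170°
wrap1 = π − 2β = 186.0339°
wrap2 = π + 2β = 173.9661°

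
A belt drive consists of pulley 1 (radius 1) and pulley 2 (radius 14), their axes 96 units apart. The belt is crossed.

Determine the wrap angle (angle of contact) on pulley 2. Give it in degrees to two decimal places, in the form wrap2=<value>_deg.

crossed belt: β = asin((r1+r2)/C) = asin(15/96) = 8.9893°
wrap1 = wrap2 = π + 2β = 197.9786°

wrap2=197.98_deg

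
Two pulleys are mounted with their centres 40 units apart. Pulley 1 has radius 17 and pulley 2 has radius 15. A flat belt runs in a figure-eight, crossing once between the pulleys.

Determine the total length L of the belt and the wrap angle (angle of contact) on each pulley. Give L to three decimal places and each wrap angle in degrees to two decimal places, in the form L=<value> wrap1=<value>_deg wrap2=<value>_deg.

crossed belt: β = asin((r1+r2)/C) = asin(32/40) = 53.1301°
wrap1 = wrap2 = π + 2β = 286.2602°
tangent length = C·cosβ = 24.0000
L = (r1+r2)·wrap + 2·C·cosβ = 32·4.9962 + 2·24.0000 = 207.8779

L=207.878 wrap1=286.26_deg wrap2=286.26_deg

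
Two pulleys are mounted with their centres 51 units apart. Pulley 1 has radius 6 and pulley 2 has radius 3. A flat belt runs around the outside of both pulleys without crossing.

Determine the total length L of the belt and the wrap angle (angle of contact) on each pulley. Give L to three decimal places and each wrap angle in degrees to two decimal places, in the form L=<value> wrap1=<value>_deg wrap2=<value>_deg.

open belt: β = asin((r2−r1)/C) = asin(-3/51) = -3.3723°
wrap1 = π − 2β = 186.7446°
wrap2 = π + 2β = 173.2554°
tangent length = C·cosβ = 50.9117
L = r1·wrap1 + r2·wrap2 + 2·C·cosβ = 6·3.2593 + 3·3.0239 + 2·50.9117 = 130.4509

L=130.451 wrap1=186.74_deg wrap2=173.26_deg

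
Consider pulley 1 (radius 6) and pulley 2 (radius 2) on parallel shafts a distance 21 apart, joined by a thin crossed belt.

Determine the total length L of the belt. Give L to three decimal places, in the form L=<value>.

L=70.219

crossed belt: β = asin((r1+r2)/C) = asin(8/21) = 22.3927°
wrap1 = wrap2 = π + 2β = 224.7854°
tangent length = C·cosβ = 19.4165
L = (r1+r2)·wrap + 2·C·cosβ = 8·3.9232 + 2·19.4165 = 70.2189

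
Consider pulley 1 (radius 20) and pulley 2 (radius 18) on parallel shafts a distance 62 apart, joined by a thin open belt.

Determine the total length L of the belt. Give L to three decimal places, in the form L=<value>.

open belt: β = asin((r2−r1)/C) = asin(-2/62) = -1.8486°
wrap1 = π − 2β = 183.6971°
wrap2 = π + 2β = 176.3029°
tangent length = C·cosβ = 61.9677
L = r1·wrap1 + r2·wrap2 + 2·C·cosβ = 20·3.2061 + 18·3.0771 + 2·61.9677 = 243.4450

L=243.445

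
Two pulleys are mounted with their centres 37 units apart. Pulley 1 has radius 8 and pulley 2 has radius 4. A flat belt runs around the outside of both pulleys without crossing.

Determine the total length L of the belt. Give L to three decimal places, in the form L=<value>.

open belt: β = asin((r2−r1)/C) = asin(-4/37) = -6.2063°
wrap1 = π − 2β = 192.4125°
wrap2 = π + 2β = 167.5875°
tangent length = C·cosβ = 36.7831
L = r1·wrap1 + r2·wrap2 + 2·C·cosβ = 8·3.3582 + 4·2.9250 + 2·36.7831 = 112.1320

L=112.132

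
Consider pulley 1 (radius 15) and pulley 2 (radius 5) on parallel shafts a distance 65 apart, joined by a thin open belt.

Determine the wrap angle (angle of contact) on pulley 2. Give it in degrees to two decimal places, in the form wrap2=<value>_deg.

wrap2=162.30_deg

open belt: β = asin((r2−r1)/C) = asin(-10/65) = -8.8499°
wrap1 = π − 2β = 197.6998°
wrap2 = π + 2β = 162.3002°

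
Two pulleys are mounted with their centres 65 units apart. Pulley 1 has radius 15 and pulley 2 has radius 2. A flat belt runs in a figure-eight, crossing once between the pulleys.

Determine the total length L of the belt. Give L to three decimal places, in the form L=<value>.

crossed belt: β = asin((r1+r2)/C) = asin(17/65) = 15.1614°
wrap1 = wrap2 = π + 2β = 210.3227°
tangent length = C·cosβ = 62.7375
L = (r1+r2)·wrap + 2·C·cosβ = 17·3.6708 + 2·62.7375 = 187.8791

L=187.879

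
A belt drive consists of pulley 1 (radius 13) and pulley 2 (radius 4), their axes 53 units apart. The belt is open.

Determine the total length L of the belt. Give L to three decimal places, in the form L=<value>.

L=160.939

open belt: β = asin((r2−r1)/C) = asin(-9/53) = -9.7768°
wrap1 = π − 2β = 199.5537°
wrap2 = π + 2β = 160.4463°
tangent length = C·cosβ = 52.2303
L = r1·wrap1 + r2·wrap2 + 2·C·cosβ = 13·3.4829 + 4·2.8003 + 2·52.2303 = 160.9391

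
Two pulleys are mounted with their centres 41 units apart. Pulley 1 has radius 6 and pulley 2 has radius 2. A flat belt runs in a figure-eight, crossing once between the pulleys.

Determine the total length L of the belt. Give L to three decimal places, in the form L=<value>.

crossed belt: β = asin((r1+r2)/C) = asin(8/41) = 11.2518°
wrap1 = wrap2 = π + 2β = 202.5037°
tangent length = C·cosβ = 40.2119
L = (r1+r2)·wrap + 2·C·cosβ = 8·3.5344 + 2·40.2119 = 108.6987

L=108.699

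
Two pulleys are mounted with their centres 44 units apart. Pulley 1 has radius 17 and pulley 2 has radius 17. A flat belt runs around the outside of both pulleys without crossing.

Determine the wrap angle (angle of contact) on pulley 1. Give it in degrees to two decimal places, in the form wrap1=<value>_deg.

wrap1=180.00_deg

open belt: β = asin((r2−r1)/C) = asin(0/44) = 0.0000°
wrap1 = π − 2β = 180.0000°
wrap2 = π + 2β = 180.0000°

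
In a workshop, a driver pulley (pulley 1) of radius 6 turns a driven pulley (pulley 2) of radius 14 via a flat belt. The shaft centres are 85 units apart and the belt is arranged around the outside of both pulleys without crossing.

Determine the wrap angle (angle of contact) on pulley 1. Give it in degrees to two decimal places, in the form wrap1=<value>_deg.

wrap1=169.20_deg

open belt: β = asin((r2−r1)/C) = asin(8/85) = 5.4005°
wrap1 = π − 2β = 169.1989°
wrap2 = π + 2β = 190.8011°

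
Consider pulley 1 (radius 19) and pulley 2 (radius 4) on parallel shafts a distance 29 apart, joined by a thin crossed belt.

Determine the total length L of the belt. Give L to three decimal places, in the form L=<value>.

crossed belt: β = asin((r1+r2)/C) = asin(23/29) = 52.4765°
wrap1 = wrap2 = π + 2β = 284.9530°
tangent length = C·cosβ = 17.6635
L = (r1+r2)·wrap + 2·C·cosβ = 23·4.9734 + 2·17.6635 = 149.7145

L=149.714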